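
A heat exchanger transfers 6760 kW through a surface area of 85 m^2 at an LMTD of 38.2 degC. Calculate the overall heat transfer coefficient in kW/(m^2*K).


From Q = U*A*LMTD, U = Q / (A * LMTD)
U = 6760 / (85 * 38.2) = 6760 / 3247 = 2.082

2.082 kW/(m^2*K)


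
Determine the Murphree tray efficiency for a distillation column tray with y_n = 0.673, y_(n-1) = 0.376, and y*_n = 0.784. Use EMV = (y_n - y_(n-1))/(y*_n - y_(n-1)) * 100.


Murphree vapor efficiency: EMV = (y_n - y_(n-1)) / (y*_n - y_(n-1)) * 100
EMV = (0.673 - 0.376) / (0.784 - 0.376) * 100 = 0.297 / 0.408 * 100 = 72.79

72.79 %


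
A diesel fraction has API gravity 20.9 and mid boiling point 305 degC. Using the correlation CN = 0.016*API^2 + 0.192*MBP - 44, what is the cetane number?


CN = 0.016 * 20.9^2 + 0.192 * 305 - 44
CN = 6.98896 + 58.56 - 44 = 21.54896

21.54896


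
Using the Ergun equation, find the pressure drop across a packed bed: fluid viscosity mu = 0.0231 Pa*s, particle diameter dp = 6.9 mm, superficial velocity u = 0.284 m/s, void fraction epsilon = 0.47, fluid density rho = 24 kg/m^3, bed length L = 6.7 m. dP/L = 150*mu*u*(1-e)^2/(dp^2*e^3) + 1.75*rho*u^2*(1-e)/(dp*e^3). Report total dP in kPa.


dp = 6.9 mm = 0.0069 m
Viscous term = 150*0.0231*0.284*(1-0.47)^2 / (0.0069^2*0.47^3) = 55921.9
Inertial term = 1.75*24*0.284^2*(1-0.47) / (0.0069*0.47^3) = 2506.22
dP/L = 55921.9 + 2506.22 = 58428.1 Pa/m
dP = 58428.1 * 6.7 / 1000 = 391.5 kPa

391.5 kPa


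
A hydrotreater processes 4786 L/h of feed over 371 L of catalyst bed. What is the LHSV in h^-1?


LHSV = volumetric feed rate / catalyst volume
= 4786 L/h / 371 L
= 12.90 h^-1

12.90 h^-1


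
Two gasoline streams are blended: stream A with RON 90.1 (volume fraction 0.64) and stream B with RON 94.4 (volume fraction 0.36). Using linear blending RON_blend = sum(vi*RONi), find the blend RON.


Linear blending: RON_blend = sum(vi * RONi)
Contribution 1: 0.64 * 90.1 = 57.664
Contribution 2: 0.36 * 94.4 = 33.984
RON_blend = 57.664 + 33.984 = 91.648

91.648


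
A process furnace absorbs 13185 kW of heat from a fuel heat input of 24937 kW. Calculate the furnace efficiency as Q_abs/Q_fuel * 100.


Furnace efficiency = Q_absorbed / Q_fuel * 100
= 13185 / 24937 * 100 = 52.87

52.87 %


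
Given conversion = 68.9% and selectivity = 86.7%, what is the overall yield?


Overall yield = conversion (%) * selectivity (%) / 100
Conversion = 68.9%, Selectivity = 86.7%
Y = 68.9 * 86.7 / 100
= 59.7363 %

59.7363 %


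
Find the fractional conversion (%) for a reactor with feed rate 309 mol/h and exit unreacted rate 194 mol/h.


X = (F_in - F_out) / F_in * 100
Moles reacted = 309 - 194 = 115
X = 115 / 309 * 100
= 0.3722 * 100
= 37.22 %

37.22 %


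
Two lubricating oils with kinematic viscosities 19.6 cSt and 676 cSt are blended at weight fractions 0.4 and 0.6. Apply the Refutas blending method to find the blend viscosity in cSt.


Refutas method: VBN_i = 14.534*ln(ln(visc_i + 0.8)) + 10.975, blended linearly by mass fraction; since VBN is linear in VBI_i = ln(ln(visc_i + 0.8)) and the fractions sum to 1, blend VBI directly: visc = exp(exp(VBI_blend)) - 0.8
VBI_1 = ln(ln(19.6 + 0.8)) = 1.10378
VBI_2 = ln(ln(676 + 0.8)) = 1.87447
VBI_blend = 0.4 * 1.10378 + 0.6 * 1.87447 = 1.56619
visc_blend = exp(exp(1.56619)) - 0.8 = 119.3

119.3 cSt


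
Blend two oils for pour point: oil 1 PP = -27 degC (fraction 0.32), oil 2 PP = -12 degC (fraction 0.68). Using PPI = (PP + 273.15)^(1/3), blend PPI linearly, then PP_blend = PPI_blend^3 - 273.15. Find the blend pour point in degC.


PPI_1 = (-27 + 273.15)^(1/3) = 6.2671
PPI_2 = (-12 + 273.15)^(1/3) = 6.391901
PPI_blend = 0.32 * 6.2671 + 0.68 * 6.391901 = 6.351965
PP_blend = 6.351965^3 - 273.15 = 256.2856 - 273.15 = -16.86

-16.86 degC


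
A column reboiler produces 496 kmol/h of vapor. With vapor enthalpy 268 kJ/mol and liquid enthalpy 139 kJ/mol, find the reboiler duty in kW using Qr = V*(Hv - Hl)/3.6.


Qr = 496 * (268 - 139) / 3.6 = 496 * 129 / 3.6 = 17770

17770 kW


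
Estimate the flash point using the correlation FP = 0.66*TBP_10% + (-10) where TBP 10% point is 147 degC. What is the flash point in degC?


FP = 0.66 * 147 + (-10) = 87.02

87.02 degC


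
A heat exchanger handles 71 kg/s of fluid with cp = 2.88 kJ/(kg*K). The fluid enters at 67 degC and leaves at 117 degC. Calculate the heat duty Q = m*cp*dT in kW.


Q = m_dot * cp * delta_T
delta_T = 117 - 67 = 50 K
Q = 71 * 2.88 * 50
= 204.48 * 50
= 10224 kW

10224 kW


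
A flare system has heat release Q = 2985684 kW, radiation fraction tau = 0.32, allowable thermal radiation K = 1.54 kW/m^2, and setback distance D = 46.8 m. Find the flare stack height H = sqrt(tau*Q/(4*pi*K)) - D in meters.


tau*Q/(4*pi*K) = 0.32 * 2985684 / (4 * pi * 1.54) = 49370
sqrt(49370) = 222.194
H = 222.194 - 46.8 = 175.4

175.4 m


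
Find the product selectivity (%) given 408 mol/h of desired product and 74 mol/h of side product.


Selectivity = desired / (desired + undesired) * 100
Total products = 408 + 74 = 482 mol/h
S = 408 / 482 * 100
= 0.8465 * 100
= 84.65 %

84.65 %


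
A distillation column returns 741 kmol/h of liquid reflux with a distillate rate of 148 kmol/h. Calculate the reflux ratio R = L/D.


Reflux ratio definition: R = L / D (liquid returned / distillate withdrawn)
L = 741 kmol/h, D = 148 kmol/h
R = 741 / 148 = 5.007

5.007


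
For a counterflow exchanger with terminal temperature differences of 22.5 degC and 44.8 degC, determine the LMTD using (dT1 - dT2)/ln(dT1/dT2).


LMTD = (dT1 - dT2) / ln(dT1/dT2)
= (22.5 - 44.8) / ln(22.5 / 44.8) = -22.3 / -0.688693 = 32.38

32.38 degC


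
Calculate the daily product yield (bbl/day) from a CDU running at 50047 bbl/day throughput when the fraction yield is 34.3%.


Crude throughput = 50047 bbl/day
Fraction yield = 34.3%
yield = throughput * fraction / 100
yield = 50047 * 34.3 / 100 = 17166.121

17166.121 bbl/day


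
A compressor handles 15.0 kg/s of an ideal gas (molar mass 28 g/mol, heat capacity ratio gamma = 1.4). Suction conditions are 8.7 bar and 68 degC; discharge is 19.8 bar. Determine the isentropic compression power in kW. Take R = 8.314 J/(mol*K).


Isentropic work: W = m*(gamma/(gamma-1))*(R*T1/MW)*((P2/P1)^((gamma-1)/gamma) - 1)
T1 = 68 + 273.15 = 341.15 K
Pressure ratio = 19.8 / 8.7 = 2.27586
Exponent = (1.4 - 1)/1.4 = 0.285714
(P2/P1)^exp - 1 = 2.27586^0.285714 - 1 = 0.264857
W = 15.0 * 1.4 / 0.4 * 8.314 * 341.15 / 28 * 0.264857 = 1409

1409 kW


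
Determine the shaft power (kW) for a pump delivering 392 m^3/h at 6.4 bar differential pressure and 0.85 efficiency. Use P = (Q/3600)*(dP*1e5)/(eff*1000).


Q = 392 / 3600 = 0.108889 m^3/s
P = 0.108889 * (6.4 * 1e5) / 0.85 / 1000 = 81.99

81.99 kW


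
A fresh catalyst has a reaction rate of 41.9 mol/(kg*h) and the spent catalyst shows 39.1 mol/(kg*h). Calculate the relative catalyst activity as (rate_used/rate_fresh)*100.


Activity (%) = (rate_used / rate_fresh) * 100
rate_used = 39.1, rate_fresh = 41.9
= (39.1 / 41.9) * 100
= 0.9332 * 100 = 93.32

93.32 %


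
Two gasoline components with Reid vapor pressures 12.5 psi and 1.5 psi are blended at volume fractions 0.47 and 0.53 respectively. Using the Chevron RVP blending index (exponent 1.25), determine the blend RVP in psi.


Chevron index: RVP_blend = (sum xi*RVPi^1.25)^(1/1.25)
RVP^1.25 terms: 0.47 * 12.5^1.25 + 0.53 * 1.5^1.25 = 11.9266
RVP_blend = 11.9266^(1/1.25) = 7.265

7.265 psi


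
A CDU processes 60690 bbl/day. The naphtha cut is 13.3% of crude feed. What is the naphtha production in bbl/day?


Crude throughput = 60690 bbl/day
Fraction yield = 13.3%
yield = throughput * fraction / 100
yield = 60690 * 13.3 / 100 = 8071.77

8071.77 bbl/day


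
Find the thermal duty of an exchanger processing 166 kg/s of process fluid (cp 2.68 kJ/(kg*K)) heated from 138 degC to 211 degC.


Q = m_dot * cp * delta_T
delta_T = 211 - 138 = 73 K
Q = 166 * 2.68 * 73
= 444.88 * 73
= 32476.24 kW

32476.24 kW


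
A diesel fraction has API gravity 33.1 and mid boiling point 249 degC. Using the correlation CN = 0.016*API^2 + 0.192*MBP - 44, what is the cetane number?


CN = 0.016 * 33.1^2 + 0.192 * 249 - 44
CN = 17.52976 + 47.808 - 44 = 21.33776

21.33776


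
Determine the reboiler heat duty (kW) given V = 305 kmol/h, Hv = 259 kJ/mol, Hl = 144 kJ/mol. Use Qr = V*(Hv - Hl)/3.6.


Qr = 305 * (259 - 144) / 3.6 = 305 * 115 / 3.6 = 9743

9743 kW


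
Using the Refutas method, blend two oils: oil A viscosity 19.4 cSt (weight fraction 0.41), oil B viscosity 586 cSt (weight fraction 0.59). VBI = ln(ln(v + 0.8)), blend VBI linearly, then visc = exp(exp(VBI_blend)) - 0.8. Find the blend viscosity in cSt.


Refutas method: VBN_i = 14.534*ln(ln(visc_i + 0.8)) + 10.975, blended linearly by mass fraction; since VBN is linear in VBI_i = ln(ln(visc_i + 0.8)) and the fractions sum to 1, blend VBI directly: visc = exp(exp(VBI_blend)) - 0.8
VBI_1 = ln(ln(19.4 + 0.8)) = 1.1005
VBI_2 = ln(ln(586 + 0.8)) = 1.85233
VBI_blend = 0.41 * 1.1005 + 0.59 * 1.85233 = 1.54408
visc_blend = exp(exp(1.54408)) - 0.8 = 107.4

107.4 cSt


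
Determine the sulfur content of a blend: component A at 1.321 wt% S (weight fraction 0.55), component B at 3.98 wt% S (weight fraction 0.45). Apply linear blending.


Linear sulfur blending: S_blend = x1*S1 + x2*S2
Contribution 1: 0.55 * 1.321 = 0.72655 wt%
Contribution 2: 0.45 * 3.98 = 1.791 wt%
S_blend = 0.72655 + 1.791 = 2.51755

2.51755 wt%


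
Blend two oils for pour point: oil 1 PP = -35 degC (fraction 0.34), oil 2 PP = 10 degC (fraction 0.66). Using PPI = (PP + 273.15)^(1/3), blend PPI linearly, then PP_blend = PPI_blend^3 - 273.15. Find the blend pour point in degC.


PPI_1 = (-35 + 273.15)^(1/3) = 6.198456
PPI_2 = (10 + 273.15)^(1/3) = 6.566574
PPI_blend = 0.34 * 6.198456 + 0.66 * 6.566574 = 6.441414
PP_blend = 6.441414^3 - 273.15 = 267.266 - 273.15 = -5.88

-5.88 degC


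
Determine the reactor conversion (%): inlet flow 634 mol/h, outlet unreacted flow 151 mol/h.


X = (F_in - F_out) / F_in * 100
Moles reacted = 634 - 151 = 483
X = 483 / 634 * 100
= 0.7618 * 100
= 76.18 %

76.18 %


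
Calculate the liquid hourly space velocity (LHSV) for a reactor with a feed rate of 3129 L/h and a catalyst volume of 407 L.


LHSV = volumetric feed rate / catalyst volume
= 3129 L/h / 407 L
= 7.688 h^-1

7.688 h^-1


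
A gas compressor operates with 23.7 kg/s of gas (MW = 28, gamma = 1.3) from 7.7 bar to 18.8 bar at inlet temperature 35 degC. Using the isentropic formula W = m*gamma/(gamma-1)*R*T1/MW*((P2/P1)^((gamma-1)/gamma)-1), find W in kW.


Isentropic work: W = m*(gamma/(gamma-1))*(R*T1/MW)*((P2/P1)^((gamma-1)/gamma) - 1)
T1 = 35 + 273.15 = 308.15 K
Pressure ratio = 18.8 / 7.7 = 2.44156
Exponent = (1.3 - 1)/1.3 = 0.230769
(P2/P1)^exp - 1 = 2.44156^0.230769 - 1 = 0.228745
W = 23.7 * 1.3 / 0.3 * 8.314 * 308.15 / 28 * 0.228745 = 2149

2149 kW


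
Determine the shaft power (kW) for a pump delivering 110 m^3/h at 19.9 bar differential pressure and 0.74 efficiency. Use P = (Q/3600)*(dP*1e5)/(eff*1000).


Q = 110 / 3600 = 0.0305556 m^3/s
P = 0.0305556 * (19.9 * 1e5) / 0.74 / 1000 = 82.17

82.17 kW


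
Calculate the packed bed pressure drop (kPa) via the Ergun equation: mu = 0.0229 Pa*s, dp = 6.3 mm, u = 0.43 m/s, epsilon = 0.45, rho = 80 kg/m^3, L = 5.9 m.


dp = 6.3 mm = 0.0063 m
Viscous term = 150*0.0229*0.43*(1-0.45)^2 / (0.0063^2*0.45^3) = 123538
Inertial term = 1.75*80*0.43^2*(1-0.45) / (0.0063*0.45^3) = 24799.9
dP/L = 123538 + 24799.9 = 148338 Pa/m
dP = 148338 * 5.9 / 1000 = 875.2 kPa

875.2 kPa


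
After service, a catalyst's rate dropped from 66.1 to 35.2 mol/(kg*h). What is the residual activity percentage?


Activity (%) = (rate_used / rate_fresh) * 100
rate_used = 35.2, rate_fresh = 66.1
= (35.2 / 66.1) * 100
= 0.5325 * 100 = 53.25

53.25 %


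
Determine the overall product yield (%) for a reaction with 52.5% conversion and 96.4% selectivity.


Overall yield = conversion (%) * selectivity (%) / 100
Conversion = 52.5%, Selectivity = 96.4%
Y = 52.5 * 96.4 / 100
= 50.61 %

50.61 %


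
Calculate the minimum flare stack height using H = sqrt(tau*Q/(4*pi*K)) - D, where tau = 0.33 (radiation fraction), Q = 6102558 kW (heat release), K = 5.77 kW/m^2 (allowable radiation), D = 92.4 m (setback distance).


tau*Q/(4*pi*K) = 0.33 * 6102558 / (4 * pi * 5.77) = 27774.1
sqrt(27774.1) = 166.656
H = 166.656 - 92.4 = 74.26

74.26 m


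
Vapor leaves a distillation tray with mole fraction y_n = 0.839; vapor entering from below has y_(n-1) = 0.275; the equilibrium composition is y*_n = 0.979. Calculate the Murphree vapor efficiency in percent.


Murphree vapor efficiency: EMV = (y_n - y_(n-1)) / (y*_n - y_(n-1)) * 100
EMV = (0.839 - 0.275) / (0.979 - 0.275) * 100 = 0.564 / 0.704 * 100 = 80.11

80.11 %


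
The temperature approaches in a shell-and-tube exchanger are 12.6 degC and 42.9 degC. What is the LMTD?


LMTD = (dT1 - dT2) / ln(dT1/dT2)
= (12.6 - 42.9) / ln(12.6 / 42.9) = -30.3 / -1.22518 = 24.73

24.73 degC


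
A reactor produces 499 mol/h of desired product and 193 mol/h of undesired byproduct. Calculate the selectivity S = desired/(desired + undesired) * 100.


Selectivity = desired / (desired + undesired) * 100
Total products = 499 + 193 = 692 mol/h
S = 499 / 692 * 100
= 0.7211 * 100
= 72.11 %

72.11 %


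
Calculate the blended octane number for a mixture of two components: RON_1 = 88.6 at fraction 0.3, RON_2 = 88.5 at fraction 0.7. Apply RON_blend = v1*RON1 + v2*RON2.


Linear blending: RON_blend = sum(vi * RONi)
Contribution 1: 0.3 * 88.6 = 26.58
Contribution 2: 0.7 * 88.5 = 61.95
RON_blend = 26.58 + 61.95 = 88.53

88.53


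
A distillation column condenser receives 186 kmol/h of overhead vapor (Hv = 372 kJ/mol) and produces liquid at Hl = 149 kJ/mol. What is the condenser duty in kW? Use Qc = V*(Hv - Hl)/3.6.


Qc = 186 * (372 - 149) / 3.6 = 186 * 223 / 3.6 = 11520

11520 kW


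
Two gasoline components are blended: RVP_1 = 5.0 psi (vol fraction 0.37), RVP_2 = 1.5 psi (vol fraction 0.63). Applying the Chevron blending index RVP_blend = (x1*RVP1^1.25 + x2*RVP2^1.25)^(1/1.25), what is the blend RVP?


Chevron index: RVP_blend = (sum xi*RVPi^1.25)^(1/1.25)
RVP^1.25 terms: 0.37 * 5.0^1.25 + 0.63 * 1.5^1.25 = 3.81221
RVP_blend = 3.81221^(1/1.25) = 2.917

2.917 psi


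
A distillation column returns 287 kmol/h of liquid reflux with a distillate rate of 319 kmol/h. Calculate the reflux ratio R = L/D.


Reflux ratio definition: R = L / D (liquid returned / distillate withdrawn)
L = 287 kmol/h, D = 319 kmol/h
R = 287 / 319 = 0.8997

0.8997


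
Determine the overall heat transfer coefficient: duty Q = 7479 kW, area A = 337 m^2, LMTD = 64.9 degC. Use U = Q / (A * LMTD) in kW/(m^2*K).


From Q = U*A*LMTD, U = Q / (A * LMTD)
U = 7479 / (337 * 64.9) = 7479 / 21871.3 = 0.3420

0.3420 kW/(m^2*K)


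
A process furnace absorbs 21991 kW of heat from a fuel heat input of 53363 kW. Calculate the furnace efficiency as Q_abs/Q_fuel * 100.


Furnace efficiency = Q_absorbed / Q_fuel * 100
= 21991 / 53363 * 100 = 41.21

41.21 %


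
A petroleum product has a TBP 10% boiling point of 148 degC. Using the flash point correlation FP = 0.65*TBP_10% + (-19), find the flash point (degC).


FP = 0.65 * 148 + (-19) = 77.2

77.2 degC


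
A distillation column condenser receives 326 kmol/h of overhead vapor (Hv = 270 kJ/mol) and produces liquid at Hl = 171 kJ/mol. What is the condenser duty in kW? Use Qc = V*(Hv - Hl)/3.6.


Qc = 326 * (270 - 171) / 3.6 = 326 * 99 / 3.6 = 8965

8965 kW


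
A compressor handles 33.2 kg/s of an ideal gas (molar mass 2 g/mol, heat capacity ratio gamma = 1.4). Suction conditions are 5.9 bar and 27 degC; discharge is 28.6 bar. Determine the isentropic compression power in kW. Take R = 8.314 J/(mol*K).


Isentropic work: W = m*(gamma/(gamma-1))*(R*T1/MW)*((P2/P1)^((gamma-1)/gamma) - 1)
T1 = 27 + 273.15 = 300.15 K
Pressure ratio = 28.6 / 5.9 = 4.84746
Exponent = (1.4 - 1)/1.4 = 0.285714
(P2/P1)^exp - 1 = 4.84746^0.285714 - 1 = 0.56986
W = 33.2 * 1.4 / 0.4 * 8.314 * 300.15 / 2 * 0.56986 = 82620

82620 kW


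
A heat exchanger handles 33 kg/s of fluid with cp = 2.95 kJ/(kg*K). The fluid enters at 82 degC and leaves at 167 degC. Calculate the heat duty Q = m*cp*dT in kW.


Q = m_dot * cp * delta_T
delta_T = 167 - 82 = 85 K
Q = 33 * 2.95 * 85
= 97.35 * 85
= 8274.75 kW

8274.75 kW


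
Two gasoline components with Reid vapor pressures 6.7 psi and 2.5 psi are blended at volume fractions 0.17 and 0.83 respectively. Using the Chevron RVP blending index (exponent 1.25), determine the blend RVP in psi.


Chevron index: RVP_blend = (sum xi*RVPi^1.25)^(1/1.25)
RVP^1.25 terms: 0.17 * 6.7^1.25 + 0.83 * 2.5^1.25 = 4.44167
RVP_blend = 4.44167^(1/1.25) = 3.296

3.296 psi


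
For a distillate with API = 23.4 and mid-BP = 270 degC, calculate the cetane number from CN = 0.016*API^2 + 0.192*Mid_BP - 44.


CN = 0.016 * 23.4^2 + 0.192 * 270 - 44
CN = 8.76096 + 51.84 - 44 = 16.60096

16.60096


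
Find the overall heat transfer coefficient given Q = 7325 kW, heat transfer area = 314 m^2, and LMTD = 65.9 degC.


From Q = U*A*LMTD, U = Q / (A * LMTD)
U = 7325 / (314 * 65.9) = 7325 / 20692.6 = 0.3540

0.3540 kW/(m^2*K)


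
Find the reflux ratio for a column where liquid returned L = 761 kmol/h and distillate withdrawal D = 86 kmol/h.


Reflux ratio definition: R = L / D (liquid returned / distillate withdrawn)
L = 761 kmol/h, D = 86 kmol/h
R = 761 / 86 = 8.849

8.849


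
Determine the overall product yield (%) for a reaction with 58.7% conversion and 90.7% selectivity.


Overall yield = conversion (%) * selectivity (%) / 100
Conversion = 58.7%, Selectivity = 90.7%
Y = 58.7 * 90.7 / 100
= 53.2409 %

53.2409 %


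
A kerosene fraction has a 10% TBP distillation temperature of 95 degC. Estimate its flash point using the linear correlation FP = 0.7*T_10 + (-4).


FP = 0.7 * 95 + (-4) = 62.5

62.5 degC


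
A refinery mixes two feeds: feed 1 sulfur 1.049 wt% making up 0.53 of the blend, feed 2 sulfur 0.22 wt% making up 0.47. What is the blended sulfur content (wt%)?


Linear sulfur blending: S_blend = x1*S1 + x2*S2
Contribution 1: 0.53 * 1.049 = 0.55597 wt%
Contribution 2: 0.47 * 0.22 = 0.1034 wt%
S_blend = 0.55597 + 0.1034 = 0.65937

0.65937 wt%


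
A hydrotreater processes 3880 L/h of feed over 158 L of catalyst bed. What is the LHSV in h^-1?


LHSV = volumetric feed rate / catalyst volume
= 3880 L/h / 158 L
= 24.56 h^-1

24.56 h^-1


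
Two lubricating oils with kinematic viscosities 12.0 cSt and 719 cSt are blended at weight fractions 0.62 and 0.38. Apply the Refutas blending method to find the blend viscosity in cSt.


Refutas method: VBN_i = 14.534*ln(ln(visc_i + 0.8)) + 10.975, blended linearly by mass fraction; since VBN is linear in VBI_i = ln(ln(visc_i + 0.8)) and the fractions sum to 1, blend VBI directly: visc = exp(exp(VBI_blend)) - 0.8
VBI_1 = ln(ln(12.0 + 0.8)) = 0.935876
VBI_2 = ln(ln(719 + 0.8)) = 1.88388
VBI_blend = 0.62 * 0.935876 + 0.38 * 1.88388 = 1.29612
visc_blend = exp(exp(1.29612)) - 0.8 = 37.87

37.87 cSt


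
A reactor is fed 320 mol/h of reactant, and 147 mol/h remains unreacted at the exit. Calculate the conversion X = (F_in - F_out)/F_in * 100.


X = (F_in - F_out) / F_in * 100
Moles reacted = 320 - 147 = 173
X = 173 / 320 * 100
= 0.5406 * 100
= 54.06 %

54.06 %


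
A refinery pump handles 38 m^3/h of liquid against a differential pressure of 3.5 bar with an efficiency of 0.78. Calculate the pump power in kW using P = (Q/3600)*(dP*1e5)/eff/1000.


Q = 38 / 3600 = 0.0105556 m^3/s
P = 0.0105556 * (3.5 * 1e5) / 0.78 / 1000 = 4.736

4.736 kW


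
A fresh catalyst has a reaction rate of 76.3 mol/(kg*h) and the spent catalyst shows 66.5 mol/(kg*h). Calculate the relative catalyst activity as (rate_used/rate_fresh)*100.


Activity (%) = (rate_used / rate_fresh) * 100
rate_used = 66.5, rate_fresh = 76.3
= (66.5 / 76.3) * 100
= 0.8716 * 100 = 87.16

87.16 %


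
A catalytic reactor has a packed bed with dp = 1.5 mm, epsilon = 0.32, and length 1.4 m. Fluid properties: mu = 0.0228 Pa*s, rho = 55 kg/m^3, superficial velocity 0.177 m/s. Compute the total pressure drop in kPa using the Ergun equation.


dp = 1.5 mm = 0.0015 m
Viscous term = 150*0.0228*0.177*(1-0.32)^2 / (0.0015^2*0.32^3) = 3796510
Inertial term = 1.75*55*0.177^2*(1-0.32) / (0.0015*0.32^3) = 41717.2
dP/L = 3796510 + 41717.2 = 3838230 Pa/m
dP = 3838230 * 1.4 / 1000 = 5374 kPa

5374 kPa


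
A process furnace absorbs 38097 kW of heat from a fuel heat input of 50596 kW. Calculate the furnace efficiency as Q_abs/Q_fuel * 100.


Furnace efficiency = Q_absorbed / Q_fuel * 100
= 38097 / 50596 * 100 = 75.30

75.30 %


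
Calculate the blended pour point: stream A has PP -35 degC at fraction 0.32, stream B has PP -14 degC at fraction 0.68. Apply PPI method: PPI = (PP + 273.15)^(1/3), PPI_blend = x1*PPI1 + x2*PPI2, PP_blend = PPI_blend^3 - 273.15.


PPI_1 = (-35 + 273.15)^(1/3) = 6.198456
PPI_2 = (-14 + 273.15)^(1/3) = 6.375541
PPI_blend = 0.32 * 6.198456 + 0.68 * 6.375541 = 6.318874
PP_blend = 6.318874^3 - 273.15 = 252.3011 - 273.15 = -20.85

-20.85 degC


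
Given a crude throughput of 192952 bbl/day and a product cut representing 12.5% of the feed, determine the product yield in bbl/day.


Crude throughput = 192952 bbl/day
Fraction yield = 12.5%
yield = throughput * fraction / 100
yield = 192952 * 12.5 / 100 = 24119

24119 bbl/day


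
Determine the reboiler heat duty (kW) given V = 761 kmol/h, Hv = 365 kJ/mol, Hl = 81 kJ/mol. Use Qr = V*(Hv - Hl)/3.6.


Qr = 761 * (365 - 81) / 3.6 = 761 * 284 / 3.6 = 60030

60030 kW


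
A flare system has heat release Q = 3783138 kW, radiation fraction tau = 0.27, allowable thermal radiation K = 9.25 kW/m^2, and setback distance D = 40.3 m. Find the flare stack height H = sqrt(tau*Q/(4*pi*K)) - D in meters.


tau*Q/(4*pi*K) = 0.27 * 3783138 / (4 * pi * 9.25) = 8787.48
sqrt(8787.48) = 93.7416
H = 93.7416 - 40.3 = 53.44

53.44 m


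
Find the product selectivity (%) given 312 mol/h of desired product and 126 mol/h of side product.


Selectivity = desired / (desired + undesired) * 100
Total products = 312 + 126 = 438 mol/h
S = 312 / 438 * 100
= 0.7123 * 100
= 71.23 %

71.23 %


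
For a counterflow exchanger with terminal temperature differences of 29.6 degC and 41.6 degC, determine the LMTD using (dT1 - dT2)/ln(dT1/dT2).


LMTD = (dT1 - dT2) / ln(dT1/dT2)
= (29.6 - 41.6) / ln(29.6 / 41.6) = -12 / -0.340326 = 35.26

35.26 degC


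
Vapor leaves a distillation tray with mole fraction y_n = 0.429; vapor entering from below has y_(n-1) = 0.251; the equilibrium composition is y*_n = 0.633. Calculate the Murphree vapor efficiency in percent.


Murphree vapor efficiency: EMV = (y_n - y_(n-1)) / (y*_n - y_(n-1)) * 100
EMV = (0.429 - 0.251) / (0.633 - 0.251) * 100 = 0.178 / 0.382 * 100 = 46.60

46.60 %


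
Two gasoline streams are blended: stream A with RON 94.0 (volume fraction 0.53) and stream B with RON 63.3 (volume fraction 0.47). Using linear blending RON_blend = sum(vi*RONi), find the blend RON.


Linear blending: RON_blend = sum(vi * RONi)
Contribution 1: 0.53 * 94.0 = 49.82
Contribution 2: 0.47 * 63.3 = 29.751
RON_blend = 49.82 + 29.751 = 79.571

79.571


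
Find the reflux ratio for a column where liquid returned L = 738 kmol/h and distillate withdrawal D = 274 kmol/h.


Reflux ratio definition: R = L / D (liquid returned / distillate withdrawn)
L = 738 kmol/h, D = 274 kmol/h
R = 738 / 274 = 2.693

2.693


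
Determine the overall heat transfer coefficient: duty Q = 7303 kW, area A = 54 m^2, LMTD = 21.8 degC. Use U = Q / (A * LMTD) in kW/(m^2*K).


From Q = U*A*LMTD, U = Q / (A * LMTD)
U = 7303 / (54 * 21.8) = 7303 / 1177.2 = 6.204

6.204 kW/(m^2*K)


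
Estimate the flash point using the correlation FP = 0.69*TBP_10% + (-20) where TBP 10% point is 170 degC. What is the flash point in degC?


FP = 0.69 * 170 + (-20) = 97.3

97.3 degC


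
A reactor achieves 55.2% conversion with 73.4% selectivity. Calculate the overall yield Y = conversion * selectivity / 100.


Overall yield = conversion (%) * selectivity (%) / 100
Conversion = 55.2%, Selectivity = 73.4%
Y = 55.2 * 73.4 / 100
= 40.5168 %

40.5168 %


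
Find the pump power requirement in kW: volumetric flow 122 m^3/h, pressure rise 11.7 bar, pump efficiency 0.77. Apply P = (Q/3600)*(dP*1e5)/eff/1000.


Q = 122 / 3600 = 0.0338889 m^3/s
P = 0.0338889 * (11.7 * 1e5) / 0.77 / 1000 = 51.49

51.49 kW


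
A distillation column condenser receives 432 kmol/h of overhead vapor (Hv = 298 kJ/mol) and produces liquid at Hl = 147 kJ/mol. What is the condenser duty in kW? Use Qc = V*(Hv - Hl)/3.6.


Qc = 432 * (298 - 147) / 3.6 = 432 * 151 / 3.6 = 18120

18120 kW


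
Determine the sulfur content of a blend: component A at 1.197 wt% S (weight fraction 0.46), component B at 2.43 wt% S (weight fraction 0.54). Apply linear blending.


Linear sulfur blending: S_blend = x1*S1 + x2*S2
Contribution 1: 0.46 * 1.197 = 0.55062 wt%
Contribution 2: 0.54 * 2.43 = 1.3122 wt%
S_blend = 0.55062 + 1.3122 = 1.86282

1.86282 wt%


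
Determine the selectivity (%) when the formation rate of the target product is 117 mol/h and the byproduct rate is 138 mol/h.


Selectivity = desired / (desired + undesired) * 100
Total products = 117 + 138 = 255 mol/h
S = 117 / 255 * 100
= 0.4588 * 100
= 45.88 %

45.88 %


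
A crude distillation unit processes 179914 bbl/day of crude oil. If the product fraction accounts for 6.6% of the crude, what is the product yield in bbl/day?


Crude throughput = 179914 bbl/day
Fraction yield = 6.6%
yield = throughput * fraction / 100
yield = 179914 * 6.6 / 100 = 11874.324

11874.324 bbl/day


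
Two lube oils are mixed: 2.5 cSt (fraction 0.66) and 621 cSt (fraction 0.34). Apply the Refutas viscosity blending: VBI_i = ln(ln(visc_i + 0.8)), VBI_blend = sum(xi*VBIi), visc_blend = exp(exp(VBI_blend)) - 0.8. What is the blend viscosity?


Refutas method: VBN_i = 14.534*ln(ln(visc_i + 0.8)) + 10.975, blended linearly by mass fraction; since VBN is linear in VBI_i = ln(ln(visc_i + 0.8)) and the fractions sum to 1, blend VBI directly: visc = exp(exp(VBI_blend)) - 0.8
VBI_1 = ln(ln(2.5 + 0.8)) = 0.177244
VBI_2 = ln(ln(621 + 0.8)) = 1.86138
VBI_blend = 0.66 * 0.177244 + 0.34 * 1.86138 = 0.74985
visc_blend = exp(exp(0.74985)) - 0.8 = 7.504

7.504 cSt


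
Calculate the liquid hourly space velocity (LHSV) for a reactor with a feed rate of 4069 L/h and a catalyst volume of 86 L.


LHSV = volumetric feed rate / catalyst volume
= 4069 L/h / 86 L
= 47.31 h^-1

47.31 h^-1


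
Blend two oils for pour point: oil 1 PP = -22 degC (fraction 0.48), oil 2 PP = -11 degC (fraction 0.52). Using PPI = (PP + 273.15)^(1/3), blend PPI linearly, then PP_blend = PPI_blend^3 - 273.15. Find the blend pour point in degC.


PPI_1 = (-22 + 273.15)^(1/3) = 6.30925
PPI_2 = (-11 + 273.15)^(1/3) = 6.400049
PPI_blend = 0.48 * 6.30925 + 0.52 * 6.400049 = 6.356465
PP_blend = 6.356465^3 - 273.15 = 256.8307 - 273.15 = -16.32

-16.32 degC


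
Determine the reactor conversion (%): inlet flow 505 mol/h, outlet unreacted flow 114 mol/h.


X = (F_in - F_out) / F_in * 100
Moles reacted = 505 - 114 = 391
X = 391 / 505 * 100
= 0.7743 * 100
= 77.43 %

77.43 %


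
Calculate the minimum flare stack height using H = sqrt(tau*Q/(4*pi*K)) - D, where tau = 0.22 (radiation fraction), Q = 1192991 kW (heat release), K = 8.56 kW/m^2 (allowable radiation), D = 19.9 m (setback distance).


tau*Q/(4*pi*K) = 0.22 * 1192991 / (4 * pi * 8.56) = 2439.92
sqrt(2439.92) = 49.3955
H = 49.3955 - 19.9 = 29.50

29.50 m


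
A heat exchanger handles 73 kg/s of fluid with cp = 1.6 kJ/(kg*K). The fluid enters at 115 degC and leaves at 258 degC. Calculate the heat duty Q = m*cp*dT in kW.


Q = m_dot * cp * delta_T
delta_T = 258 - 115 = 143 K
Q = 73 * 1.6 * 143
= 116.8 * 143
= 16702.4 kW

16702.4 kW


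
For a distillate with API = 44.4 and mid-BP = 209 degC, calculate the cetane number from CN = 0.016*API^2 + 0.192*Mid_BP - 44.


CN = 0.016 * 44.4^2 + 0.192 * 209 - 44
CN = 31.54176 + 40.128 - 44 = 27.66976

27.66976


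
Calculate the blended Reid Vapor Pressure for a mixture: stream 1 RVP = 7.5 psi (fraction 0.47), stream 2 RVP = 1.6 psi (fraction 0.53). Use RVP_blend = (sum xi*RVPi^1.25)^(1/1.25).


Chevron index: RVP_blend = (sum xi*RVPi^1.25)^(1/1.25)
RVP^1.25 terms: 0.47 * 7.5^1.25 + 0.53 * 1.6^1.25 = 6.78717
RVP_blend = 6.78717^(1/1.25) = 4.628

4.628 psi


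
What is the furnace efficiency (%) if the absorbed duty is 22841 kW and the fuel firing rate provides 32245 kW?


Furnace efficiency = Q_absorbed / Q_fuel * 100
= 22841 / 32245 * 100 = 70.84

70.84 %


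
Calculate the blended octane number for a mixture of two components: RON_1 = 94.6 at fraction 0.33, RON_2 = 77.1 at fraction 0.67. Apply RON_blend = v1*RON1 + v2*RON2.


Linear blending: RON_blend = sum(vi * RONi)
Contribution 1: 0.33 * 94.6 = 31.218
Contribution 2: 0.67 * 77.1 = 51.657
RON_blend = 31.218 + 51.657 = 82.875

82.875


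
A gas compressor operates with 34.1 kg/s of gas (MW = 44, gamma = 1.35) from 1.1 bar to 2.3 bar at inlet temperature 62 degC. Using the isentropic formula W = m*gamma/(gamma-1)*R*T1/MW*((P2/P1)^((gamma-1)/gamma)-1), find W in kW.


Isentropic work: W = m*(gamma/(gamma-1))*(R*T1/MW)*((P2/P1)^((gamma-1)/gamma) - 1)
T1 = 62 + 273.15 = 335.15 K
Pressure ratio = 2.3 / 1.1 = 2.09091
Exponent = (1.35 - 1)/1.35 = 0.259259
(P2/P1)^exp - 1 = 2.09091^0.259259 - 1 = 0.210737
W = 34.1 * 1.35 / 0.35 * 8.314 * 335.15 / 44 * 0.210737 = 1755

1755 kW


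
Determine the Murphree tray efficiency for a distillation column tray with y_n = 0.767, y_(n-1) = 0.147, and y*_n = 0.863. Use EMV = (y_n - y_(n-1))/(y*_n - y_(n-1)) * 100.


Murphree vapor efficiency: EMV = (y_n - y_(n-1)) / (y*_n - y_(n-1)) * 100
EMV = (0.767 - 0.147) / (0.863 - 0.147) * 100 = 0.62 / 0.716 * 100 = 86.59

86.59 %


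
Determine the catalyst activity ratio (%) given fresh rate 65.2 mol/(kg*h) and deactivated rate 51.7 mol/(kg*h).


Activity (%) = (rate_used / rate_fresh) * 100
rate_used = 51.7, rate_fresh = 65.2
= (51.7 / 65.2) * 100
= 0.7929 * 100 = 79.29

79.29 %


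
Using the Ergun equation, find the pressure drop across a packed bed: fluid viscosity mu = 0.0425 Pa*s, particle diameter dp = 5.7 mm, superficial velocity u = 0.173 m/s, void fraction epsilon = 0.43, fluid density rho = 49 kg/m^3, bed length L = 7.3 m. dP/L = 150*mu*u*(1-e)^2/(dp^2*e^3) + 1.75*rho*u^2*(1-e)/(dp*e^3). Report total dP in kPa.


dp = 5.7 mm = 0.0057 m
Viscous term = 150*0.0425*0.173*(1-0.43)^2 / (0.0057^2*0.43^3) = 138714
Inertial term = 1.75*49*0.173^2*(1-0.43) / (0.0057*0.43^3) = 3227.91
dP/L = 138714 + 3227.91 = 141942 Pa/m
dP = 141942 * 7.3 / 1000 = 1036 kPa

1036 kPa


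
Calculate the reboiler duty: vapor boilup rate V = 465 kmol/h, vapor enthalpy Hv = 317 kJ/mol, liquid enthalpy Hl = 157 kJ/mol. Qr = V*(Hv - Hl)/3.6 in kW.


Qr = 465 * (317 - 157) / 3.6 = 465 * 160 / 3.6 = 20670

20670 kW


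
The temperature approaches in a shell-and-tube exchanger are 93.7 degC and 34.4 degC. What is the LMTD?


LMTD = (dT1 - dT2) / ln(dT1/dT2)
= (93.7 - 34.4) / ln(93.7 / 34.4) = 59.3 / 1.00204 = 59.18

59.18 degC


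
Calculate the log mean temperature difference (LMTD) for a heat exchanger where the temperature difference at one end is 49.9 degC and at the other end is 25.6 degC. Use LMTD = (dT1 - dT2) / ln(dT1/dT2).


LMTD = (dT1 - dT2) / ln(dT1/dT2)
= (49.9 - 25.6) / ln(49.9 / 25.6) = 24.3 / 0.667429 = 36.41

36.41 degC


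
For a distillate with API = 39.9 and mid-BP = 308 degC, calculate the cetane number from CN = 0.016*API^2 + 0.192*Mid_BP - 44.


CN = 0.016 * 39.9^2 + 0.192 * 308 - 44
CN = 25.47216 + 59.136 - 44 = 40.60816

40.60816


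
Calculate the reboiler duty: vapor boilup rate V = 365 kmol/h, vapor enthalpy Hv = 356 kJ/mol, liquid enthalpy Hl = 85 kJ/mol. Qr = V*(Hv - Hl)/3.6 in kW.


Qr = 365 * (356 - 85) / 3.6 = 365 * 271 / 3.6 = 27480

27480 kW


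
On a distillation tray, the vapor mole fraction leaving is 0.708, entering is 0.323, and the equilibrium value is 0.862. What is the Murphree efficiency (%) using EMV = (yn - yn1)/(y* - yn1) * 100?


Murphree vapor efficiency: EMV = (y_n - y_(n-1)) / (y*_n - y_(n-1)) * 100
EMV = (0.708 - 0.323) / (0.862 - 0.323) * 100 = 0.385 / 0.539 * 100 = 71.43

71.43 %


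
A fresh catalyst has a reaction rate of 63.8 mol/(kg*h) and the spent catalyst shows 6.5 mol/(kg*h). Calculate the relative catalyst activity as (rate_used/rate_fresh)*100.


Activity (%) = (rate_used / rate_fresh) * 100
rate_used = 6.5, rate_fresh = 63.8
= (6.5 / 63.8) * 100
= 0.1019 * 100 = 10.19

10.19 %


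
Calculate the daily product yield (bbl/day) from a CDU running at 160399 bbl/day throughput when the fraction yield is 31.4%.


Crude throughput = 160399 bbl/day
Fraction yield = 31.4%
yield = throughput * fraction / 100
yield = 160399 * 31.4 / 100 = 50365.286

50365.286 bbl/day


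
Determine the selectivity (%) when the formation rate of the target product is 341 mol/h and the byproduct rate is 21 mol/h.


Selectivity = desired / (desired + undesired) * 100
Total products = 341 + 21 = 362 mol/h
S = 341 / 362 * 100
= 0.9420 * 100
= 94.20 %

94.20 %


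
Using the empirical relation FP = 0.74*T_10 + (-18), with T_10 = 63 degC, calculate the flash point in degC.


FP = 0.74 * 63 + (-18) = 28.62

28.62 degC


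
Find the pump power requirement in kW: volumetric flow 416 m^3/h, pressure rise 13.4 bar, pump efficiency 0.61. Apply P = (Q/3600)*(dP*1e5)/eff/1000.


Q = 416 / 3600 = 0.115556 m^3/s
P = 0.115556 * (13.4 * 1e5) / 0.61 / 1000 = 253.8

253.8 kW


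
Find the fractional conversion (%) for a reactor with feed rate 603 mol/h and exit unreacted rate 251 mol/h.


X = (F_in - F_out) / F_in * 100
Moles reacted = 603 - 251 = 352
X = 352 / 603 * 100
= 0.5837 * 100
= 58.37 %

58.37 %


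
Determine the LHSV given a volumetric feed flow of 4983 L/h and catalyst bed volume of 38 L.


LHSV = volumetric feed rate / catalyst volume
= 4983 L/h / 38 L
= 131.1 h^-1

131.1 h^-1


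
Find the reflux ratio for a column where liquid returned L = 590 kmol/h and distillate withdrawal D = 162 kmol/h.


Reflux ratio definition: R = L / D (liquid returned / distillate withdrawn)
L = 590 kmol/h, D = 162 kmol/h
R = 590 / 162 = 3.642

3.642


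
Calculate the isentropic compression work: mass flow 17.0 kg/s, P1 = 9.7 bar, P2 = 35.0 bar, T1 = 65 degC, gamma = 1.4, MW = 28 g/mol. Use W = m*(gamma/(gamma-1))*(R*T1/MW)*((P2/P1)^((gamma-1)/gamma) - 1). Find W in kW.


Isentropic work: W = m*(gamma/(gamma-1))*(R*T1/MW)*((P2/P1)^((gamma-1)/gamma) - 1)
T1 = 65 + 273.15 = 338.15 K
Pressure ratio = 35.0 / 9.7 = 3.60825
Exponent = (1.4 - 1)/1.4 = 0.285714
(P2/P1)^exp - 1 = 3.60825^0.285714 - 1 = 0.442871
W = 17.0 * 1.4 / 0.4 * 8.314 * 338.15 / 28 * 0.442871 = 2646

2646 kW


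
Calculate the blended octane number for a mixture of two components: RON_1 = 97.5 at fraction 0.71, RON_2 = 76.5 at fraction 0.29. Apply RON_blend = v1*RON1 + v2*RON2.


Linear blending: RON_blend = sum(vi * RONi)
Contribution 1: 0.71 * 97.5 = 69.225
Contribution 2: 0.29 * 76.5 = 22.185
RON_blend = 69.225 + 22.185 = 91.41

91.41


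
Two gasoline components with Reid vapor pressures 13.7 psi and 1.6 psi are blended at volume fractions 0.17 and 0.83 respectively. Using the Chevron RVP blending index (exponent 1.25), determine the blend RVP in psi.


Chevron index: RVP_blend = (sum xi*RVPi^1.25)^(1/1.25)
RVP^1.25 terms: 0.17 * 13.7^1.25 + 0.83 * 1.6^1.25 = 5.97432
RVP_blend = 5.97432^(1/1.25) = 4.179

4.179 psi


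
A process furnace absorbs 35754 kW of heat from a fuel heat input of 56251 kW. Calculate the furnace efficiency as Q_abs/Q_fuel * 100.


Furnace efficiency = Q_absorbed / Q_fuel * 100
= 35754 / 56251 * 100 = 63.56

63.56 %


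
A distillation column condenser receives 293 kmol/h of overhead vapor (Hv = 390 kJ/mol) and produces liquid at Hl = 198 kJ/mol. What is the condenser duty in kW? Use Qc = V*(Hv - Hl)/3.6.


Qc = 293 * (390 - 198) / 3.6 = 293 * 192 / 3.6 = 15630

15630 kW


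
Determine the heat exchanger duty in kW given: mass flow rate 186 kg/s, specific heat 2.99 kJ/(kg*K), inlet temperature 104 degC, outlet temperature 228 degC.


Q = m_dot * cp * delta_T
delta_T = 228 - 104 = 124 K
Q = 186 * 2.99 * 124
= 556.14 * 124
= 68961.36 kW

68961.36 kW


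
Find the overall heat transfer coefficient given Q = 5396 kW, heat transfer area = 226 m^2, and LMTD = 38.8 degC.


From Q = U*A*LMTD, U = Q / (A * LMTD)
U = 5396 / (226 * 38.8) = 5396 / 8768.8 = 0.6154

0.6154 kW/(m^2*K)


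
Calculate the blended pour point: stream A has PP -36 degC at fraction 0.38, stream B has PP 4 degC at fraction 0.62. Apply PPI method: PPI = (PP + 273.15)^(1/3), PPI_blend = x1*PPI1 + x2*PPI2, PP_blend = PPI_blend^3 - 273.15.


PPI_1 = (-36 + 273.15)^(1/3) = 6.189768
PPI_2 = (4 + 273.15)^(1/3) = 6.51986
PPI_blend = 0.38 * 6.189768 + 0.62 * 6.51986 = 6.394425
PP_blend = 6.394425^3 - 273.15 = 261.4595 - 273.15 = -11.69

-11.69 degC


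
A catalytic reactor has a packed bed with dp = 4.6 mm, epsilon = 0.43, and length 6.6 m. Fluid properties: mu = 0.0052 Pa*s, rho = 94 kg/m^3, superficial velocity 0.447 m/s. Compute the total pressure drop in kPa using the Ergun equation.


dp = 4.6 mm = 0.0046 m
Viscous term = 150*0.0052*0.447*(1-0.43)^2 / (0.0046^2*0.43^3) = 67333.4
Inertial term = 1.75*94*0.447^2*(1-0.43) / (0.0046*0.43^3) = 51226.3
dP/L = 67333.4 + 51226.3 = 118560 Pa/m
dP = 118560 * 6.6 / 1000 = 782.5 kPa

782.5 kPa


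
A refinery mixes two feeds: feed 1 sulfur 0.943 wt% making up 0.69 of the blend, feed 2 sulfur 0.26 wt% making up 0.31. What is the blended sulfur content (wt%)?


Linear sulfur blending: S_blend = x1*S1 + x2*S2
Contribution 1: 0.69 * 0.943 = 0.65067 wt%
Contribution 2: 0.31 * 0.26 = 0.0806 wt%
S_blend = 0.65067 + 0.0806 = 0.73127

0.73127 wt%


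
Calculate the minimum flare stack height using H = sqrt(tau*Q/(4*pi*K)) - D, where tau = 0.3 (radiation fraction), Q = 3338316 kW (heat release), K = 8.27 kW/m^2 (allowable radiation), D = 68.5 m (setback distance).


tau*Q/(4*pi*K) = 0.3 * 3338316 / (4 * pi * 8.27) = 9636.81
sqrt(9636.81) = 98.1673
H = 98.1673 - 68.5 = 29.67

29.67 m


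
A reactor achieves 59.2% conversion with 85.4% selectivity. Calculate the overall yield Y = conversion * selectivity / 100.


Overall yield = conversion (%) * selectivity (%) / 100
Conversion = 59.2%, Selectivity = 85.4%
Y = 59.2 * 85.4 / 100
= 50.5568 %

50.5568 %


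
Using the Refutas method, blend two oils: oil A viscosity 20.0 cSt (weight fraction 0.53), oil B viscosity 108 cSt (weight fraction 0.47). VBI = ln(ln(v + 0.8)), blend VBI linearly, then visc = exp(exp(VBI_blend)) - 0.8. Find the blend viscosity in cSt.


Refutas method: VBN_i = 14.534*ln(ln(visc_i + 0.8)) + 10.975, blended linearly by mass fraction; since VBN is linear in VBI_i = ln(ln(visc_i + 0.8)) and the fractions sum to 1, blend VBI directly: visc = exp(exp(VBI_blend)) - 0.8
VBI_1 = ln(ln(20.0 + 0.8)) = 1.1102
VBI_2 = ln(ln(108 + 0.8)) = 1.54533
VBI_blend = 0.53 * 1.1102 + 0.47 * 1.54533 = 1.31471
visc_blend = exp(exp(1.31471)) - 0.8 = 40.62

40.62 cSt


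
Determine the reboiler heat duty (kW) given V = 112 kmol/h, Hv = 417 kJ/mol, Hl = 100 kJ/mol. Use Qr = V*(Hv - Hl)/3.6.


Qr = 112 * (417 - 100) / 3.6 = 112 * 317 / 3.6 = 9862

9862 kW


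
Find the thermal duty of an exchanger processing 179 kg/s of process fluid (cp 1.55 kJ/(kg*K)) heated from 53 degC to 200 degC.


Q = m_dot * cp * delta_T
delta_T = 200 - 53 = 147 K
Q = 179 * 1.55 * 147
= 277.45 * 147
= 40785.15 kW

40785.15 kW


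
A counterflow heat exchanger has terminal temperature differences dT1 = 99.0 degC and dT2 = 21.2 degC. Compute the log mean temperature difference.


LMTD = (dT1 - dT2) / ln(dT1/dT2)
= (99.0 - 21.2) / ln(99.0 / 21.2) = 77.8 / 1.54112 = 50.48

50.48 degC
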